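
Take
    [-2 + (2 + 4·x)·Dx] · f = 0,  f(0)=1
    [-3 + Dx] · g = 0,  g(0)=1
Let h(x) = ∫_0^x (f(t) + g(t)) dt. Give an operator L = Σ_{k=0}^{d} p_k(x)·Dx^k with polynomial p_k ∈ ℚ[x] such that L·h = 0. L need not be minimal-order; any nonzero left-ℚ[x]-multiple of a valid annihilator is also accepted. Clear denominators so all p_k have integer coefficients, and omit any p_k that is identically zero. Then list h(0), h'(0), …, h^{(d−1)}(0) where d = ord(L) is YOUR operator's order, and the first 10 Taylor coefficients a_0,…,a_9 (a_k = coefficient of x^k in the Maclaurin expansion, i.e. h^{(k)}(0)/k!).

f: a_k = 1, 1, -1/2, 1/2, -5/8, 7/8, -21/16, 33/16, -429/128, 715/128, …
g: a_k = 1, 3, 9/2, 9/2, 27/8, 81/40, 81/80, 243/560, 729/4480, 243/4480, …
L₀ := lclm(L_f,L_g); ord L₀ ≤ 1+1.
Integrate: L := L₀·Dx.
L = (6 + 9·x)·Dx + (-5 - 18·x - 18·x^2)·Dx^2 + (1 + 5·x + 6·x^2)·Dx^3  (order 3).
h: a_k = 0, 2, 2, 4/3, 5/4, 11/20, 29/60, -3/70, 699/2240, -2381/6720, …
ICs: h(0) = 0, h′(0) = 2, h′′(0) = 4.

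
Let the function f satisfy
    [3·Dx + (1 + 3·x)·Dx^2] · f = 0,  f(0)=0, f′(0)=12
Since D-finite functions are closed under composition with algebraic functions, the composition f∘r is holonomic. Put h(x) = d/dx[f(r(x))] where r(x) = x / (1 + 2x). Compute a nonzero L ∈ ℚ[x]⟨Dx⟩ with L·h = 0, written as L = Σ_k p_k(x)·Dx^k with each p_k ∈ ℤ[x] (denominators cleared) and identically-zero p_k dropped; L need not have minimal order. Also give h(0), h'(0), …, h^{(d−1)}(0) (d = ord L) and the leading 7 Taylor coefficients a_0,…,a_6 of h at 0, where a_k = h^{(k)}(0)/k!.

L = (7 + 20·x) + (1 + 7·x + 10·x^2)·Dx  (order 1).
h: a_k = 12, -84, 468, -2436, 12372, -62244, 311988, …
ICs: h(0) = 12.

f: a_k = 0, 12, -18, 36, -81, 972/5, -486, …
Substitute x→r, Dx→(1/r')Dx; clear ⇒ L₀.
Derive L from L₀ (diff closure).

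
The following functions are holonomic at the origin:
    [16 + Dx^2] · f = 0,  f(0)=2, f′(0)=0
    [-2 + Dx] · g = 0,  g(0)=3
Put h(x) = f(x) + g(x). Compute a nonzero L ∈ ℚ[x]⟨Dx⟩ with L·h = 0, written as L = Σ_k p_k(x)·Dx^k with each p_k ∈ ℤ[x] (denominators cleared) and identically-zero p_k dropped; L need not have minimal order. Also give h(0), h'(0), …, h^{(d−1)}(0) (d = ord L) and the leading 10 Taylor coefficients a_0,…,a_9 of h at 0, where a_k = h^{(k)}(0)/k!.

f: a_k = 2, 0, -16, 0, 64/3, 0, -512/45, 0, 1024/315, 0, …
g: a_k = 3, 6, 6, 4, 2, 4/5, 4/15, 8/105, 2/105, 4/945, …
L₀ := lclm(L_f,L_g); ord L₀ ≤ 2+1.
L = -32 + 16·Dx - 2·Dx^2 + Dx^3  (order 3).
h: a_k = 5, 6, -10, 4, 70/3, 4/5, -100/9, 8/105, 206/63, 4/945, …
ICs: h(0) = 5, h′(0) = 6, h′′(0) = -20.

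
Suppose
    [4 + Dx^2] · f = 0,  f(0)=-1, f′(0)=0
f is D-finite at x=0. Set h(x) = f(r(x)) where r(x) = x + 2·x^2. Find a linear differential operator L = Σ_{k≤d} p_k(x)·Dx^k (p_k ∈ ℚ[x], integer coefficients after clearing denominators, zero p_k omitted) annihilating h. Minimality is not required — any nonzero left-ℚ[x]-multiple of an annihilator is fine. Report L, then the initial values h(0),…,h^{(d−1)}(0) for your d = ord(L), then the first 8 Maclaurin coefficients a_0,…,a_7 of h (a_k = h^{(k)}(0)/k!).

L = (4 + 48·x + 192·x^2 + 256·x^3) - 4·Dx + (1 + 4·x)·Dx^2  (order 2).
h: a_k = -1, 0, 2, 8, 22/3, -16/3, -716/45, -304/15, …
ICs: h(0) = -1, h′(0) = 0.

f: a_k = -1, 0, 2, 0, -2/3, 0, 4/45, 0, …
h₀=f(r): pull back L_f along r ⇒ L₀.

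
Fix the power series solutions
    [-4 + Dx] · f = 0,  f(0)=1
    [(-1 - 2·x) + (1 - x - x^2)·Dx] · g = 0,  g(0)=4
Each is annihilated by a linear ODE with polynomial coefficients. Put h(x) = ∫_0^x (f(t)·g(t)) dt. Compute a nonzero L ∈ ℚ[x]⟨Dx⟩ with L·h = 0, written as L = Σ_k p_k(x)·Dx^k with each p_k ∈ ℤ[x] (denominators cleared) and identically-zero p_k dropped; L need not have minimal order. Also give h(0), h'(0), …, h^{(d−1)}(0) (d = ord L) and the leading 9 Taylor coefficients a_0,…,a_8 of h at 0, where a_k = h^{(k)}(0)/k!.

L = (5 - 2·x - 4·x^2)·Dx + (-1 + x + x^2)·Dx^2  (order 2).
h: a_k = 0, 4, 10, 56/3, 89/3, 652/15, 2776/45, 5492/63, 78227/630, …
ICs: h(0) = 0, h′(0) = 4.

f: a_k = 1, 4, 8, 32/3, 32/3, 128/15, 256/45, 1024/315, 512/315, …
g: a_k = 4, 4, 8, 12, 20, 32, 52, 84, 136, …
Product ⇒ symmetric product L₀, ord ≤ 1.
∫: right-multiply L₀ by Dx.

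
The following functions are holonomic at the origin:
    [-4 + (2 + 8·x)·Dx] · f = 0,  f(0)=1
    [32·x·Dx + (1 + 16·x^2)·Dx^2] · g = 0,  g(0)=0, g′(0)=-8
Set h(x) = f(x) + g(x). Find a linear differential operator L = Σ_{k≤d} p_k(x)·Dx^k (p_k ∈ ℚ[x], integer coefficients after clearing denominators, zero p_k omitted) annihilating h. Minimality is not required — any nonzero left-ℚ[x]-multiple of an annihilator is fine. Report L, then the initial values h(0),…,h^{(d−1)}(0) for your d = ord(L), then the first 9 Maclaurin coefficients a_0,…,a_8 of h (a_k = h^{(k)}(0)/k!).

L = (-32 - 320·x + 1536·x^2 + 3072·x^3)·Dx + (-22 - 128·x + 320·x^2 + 6144·x^3 + 10752·x^4)·Dx^2 + (-1 + 12·x + 96·x^2 + 384·x^3 + 1792·x^4 + 3072·x^5)·Dx^3  (order 3).
h: a_k = 1, -6, -2, 140/3, -10, -1908/5, -84, 34616/7, -858, …
ICs: h(0) = 1, h′(0) = -6, h′′(0) = -4.

f: a_k = 1, 2, -2, 4, -10, 28, -84, 264, -858, …
g: a_k = 0, -8, 0, 128/3, 0, -2048/5, 0, 32768/7, 0, …
Weyl lclm of L_f,L_g ⇒ L₀ (ord ≤ 3).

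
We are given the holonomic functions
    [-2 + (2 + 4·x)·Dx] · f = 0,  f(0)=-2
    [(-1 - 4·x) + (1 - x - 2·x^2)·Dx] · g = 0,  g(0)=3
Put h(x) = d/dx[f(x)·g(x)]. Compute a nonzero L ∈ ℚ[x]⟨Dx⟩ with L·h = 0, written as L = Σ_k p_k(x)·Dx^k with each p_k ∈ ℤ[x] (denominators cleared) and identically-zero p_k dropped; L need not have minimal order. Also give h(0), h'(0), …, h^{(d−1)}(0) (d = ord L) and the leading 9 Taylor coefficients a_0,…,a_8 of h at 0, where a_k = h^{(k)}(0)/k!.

f: a_k = -2, -2, 1, -1, 5/4, -7/4, 21/8, -33/8, 429/64, …
g: a_k = 3, 3, 9, 15, 33, 63, 129, 255, 513, …
Product ⇒ symmetric product L₀, ord ≤ 1.
Derive L from L₀ (diff closure).
L = (7 + 48·x + 99·x^2 + 100·x^3 + 60·x^4) + (-2 - 7·x - 3·x^2 + 22·x^3 + 44·x^4 + 24·x^5)·Dx  (order 1).
h: a_k = -12, -42, -144, -345, -1875/2, -8451/4, -10353/2, -91113/8, -845613/32, …
ICs: h(0) = -12.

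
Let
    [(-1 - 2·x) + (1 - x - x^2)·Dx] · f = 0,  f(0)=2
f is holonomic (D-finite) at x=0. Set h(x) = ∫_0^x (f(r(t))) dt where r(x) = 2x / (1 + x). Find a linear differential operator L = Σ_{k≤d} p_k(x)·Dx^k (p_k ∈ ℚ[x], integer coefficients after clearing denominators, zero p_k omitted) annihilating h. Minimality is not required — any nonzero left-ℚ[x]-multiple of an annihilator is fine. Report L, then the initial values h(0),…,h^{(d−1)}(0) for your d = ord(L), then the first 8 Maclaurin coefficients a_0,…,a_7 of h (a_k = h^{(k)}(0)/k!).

L = (2 + 10·x)·Dx + (-1 - x + 5·x^2 + 5·x^3)·Dx^2  (order 2).
h: a_k = 0, 2, 2, 4, 5, 12, 50/3, 300/7, …
ICs: h(0) = 0, h′(0) = 2.

f: a_k = 2, 2, 4, 6, 10, 16, 26, 42, …
L₀ from L_f via x↦r, Dx↦r'^{-1}Dx.
h=∫h₀ ⇒ L = L₀·Dx.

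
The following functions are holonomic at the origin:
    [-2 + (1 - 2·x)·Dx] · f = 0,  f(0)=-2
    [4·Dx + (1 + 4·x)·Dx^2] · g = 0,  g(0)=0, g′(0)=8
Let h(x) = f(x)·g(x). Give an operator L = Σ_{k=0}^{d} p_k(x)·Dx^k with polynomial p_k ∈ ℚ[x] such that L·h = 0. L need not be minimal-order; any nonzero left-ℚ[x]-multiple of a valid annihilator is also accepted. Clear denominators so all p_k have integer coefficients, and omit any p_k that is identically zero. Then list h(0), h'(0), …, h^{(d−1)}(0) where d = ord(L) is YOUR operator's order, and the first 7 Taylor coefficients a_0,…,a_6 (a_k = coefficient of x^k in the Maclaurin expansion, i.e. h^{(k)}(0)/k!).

L = 8 + 24·x·Dx + (-1 - 2·x + 8·x^2)·Dx^2  (order 2).
h: a_k = 0, -16, 0, -256/3, 256/3, -9728/15, 7168/5, …
ICs: h(0) = 0, h′(0) = -16.

f: a_k = -2, -4, -8, -16, -32, -64, -128, …
g: a_k = 0, 8, -16, 128/3, -128, 2048/5, -4096/3, …
f·g: L₀ = L_f ⊗_s L_g, ord ≤ 1·2.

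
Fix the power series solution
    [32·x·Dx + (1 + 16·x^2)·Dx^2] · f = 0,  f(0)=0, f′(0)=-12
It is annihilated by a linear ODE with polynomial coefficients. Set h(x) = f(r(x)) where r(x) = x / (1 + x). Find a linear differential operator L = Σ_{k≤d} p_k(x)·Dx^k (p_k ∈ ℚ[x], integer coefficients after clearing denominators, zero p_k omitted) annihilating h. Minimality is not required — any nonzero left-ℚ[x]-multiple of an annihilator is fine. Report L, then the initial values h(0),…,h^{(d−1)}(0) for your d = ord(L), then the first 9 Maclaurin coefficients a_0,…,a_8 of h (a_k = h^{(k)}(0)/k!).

f: a_k = 0, -12, 0, 64, 0, -3072/5, 0, 49152/7, 0, …
Change of var in L_f (x↦r) gives L₀.
L = (2 + 34·x)·Dx + (1 + 2·x + 17·x^2)·Dx^2  (order 2).
h: a_k = 0, -12, 12, 52, -180, -1212/5, 2444, -8724/7, -28980, …
ICs: h(0) = 0, h′(0) = -12.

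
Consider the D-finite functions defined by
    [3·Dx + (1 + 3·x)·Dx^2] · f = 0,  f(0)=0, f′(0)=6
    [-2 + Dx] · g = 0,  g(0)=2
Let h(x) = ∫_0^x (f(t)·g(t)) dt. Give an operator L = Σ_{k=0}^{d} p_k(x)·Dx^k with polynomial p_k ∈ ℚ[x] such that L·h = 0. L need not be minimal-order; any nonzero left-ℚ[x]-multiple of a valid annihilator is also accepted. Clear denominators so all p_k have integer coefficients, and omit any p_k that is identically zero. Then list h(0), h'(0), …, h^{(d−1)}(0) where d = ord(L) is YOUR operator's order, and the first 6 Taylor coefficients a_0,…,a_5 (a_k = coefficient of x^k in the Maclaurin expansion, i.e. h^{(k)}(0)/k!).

f: a_k = 0, 6, -9, 18, -81/2, 486/5, …
g: a_k = 2, 4, 4, 8/3, 4/3, 8/15, …
h₀=f·g: eliminate ⇒ L₀, order ≤ 2·1.
Integrate: L := L₀·Dx.
L = (-2 + 12·x)·Dx + (-1 - 12·x)·Dx^2 + (1 + 3·x)·Dx^3  (order 3).
h: a_k = 0, 0, 6, 2, 6, -29/5, …
ICs: h(0) = 0, h′(0) = 0, h′′(0) = 12.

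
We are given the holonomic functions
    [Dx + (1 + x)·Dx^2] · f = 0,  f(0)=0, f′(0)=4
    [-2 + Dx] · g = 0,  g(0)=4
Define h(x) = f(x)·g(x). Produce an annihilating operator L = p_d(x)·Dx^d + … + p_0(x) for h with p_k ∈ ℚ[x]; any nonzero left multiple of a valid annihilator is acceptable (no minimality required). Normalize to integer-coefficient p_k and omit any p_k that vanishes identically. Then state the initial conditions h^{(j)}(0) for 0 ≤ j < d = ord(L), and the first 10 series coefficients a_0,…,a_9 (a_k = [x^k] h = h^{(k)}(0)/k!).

f: a_k = 0, 4, -2, 4/3, -1, 4/5, -2/3, 4/7, -1/2, 4/9, …
g: a_k = 4, 8, 8, 16/3, 8/3, 16/15, 16/45, 32/315, 8/315, 16/2835, …
L₀ := L_f ⊗_s L_g (sym. prod.), ord ≤ 2.
L = (2 + 4·x) + (-3 - 4·x)·Dx + (1 + x)·Dx^2  (order 2).
h: a_k = 0, 16, 24, 64/3, 12, 88/15, 16/9, 272/315, -2/45, 44/189, …
ICs: h(0) = 0, h′(0) = 16.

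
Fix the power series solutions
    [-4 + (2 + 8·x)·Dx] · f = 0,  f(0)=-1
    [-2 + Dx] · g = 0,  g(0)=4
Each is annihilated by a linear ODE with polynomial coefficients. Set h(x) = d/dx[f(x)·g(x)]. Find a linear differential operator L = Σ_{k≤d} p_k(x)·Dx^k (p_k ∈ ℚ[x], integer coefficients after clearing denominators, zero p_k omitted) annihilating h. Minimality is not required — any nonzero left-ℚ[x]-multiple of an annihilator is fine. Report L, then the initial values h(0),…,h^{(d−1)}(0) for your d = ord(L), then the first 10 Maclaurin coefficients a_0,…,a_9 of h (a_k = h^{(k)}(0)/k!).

L = (2 + 16·x + 16·x^2) + (-1 - 6·x - 8·x^2)·Dx  (order 1).
h: a_k = -16, -32, -64, 128/3, -896/3, 15616/15, -177664/45, 4701184/315, -17875456/315, 614325248/2835, …
ICs: h(0) = -16.

f: a_k = -1, -2, 2, -4, 10, -28, 84, -264, 858, -2860, …
g: a_k = 4, 8, 8, 16/3, 8/3, 16/15, 16/45, 32/315, 8/315, 16/2835, …
f·g: L₀ = L_f ⊗_s L_g, ord ≤ 1·1.
h₀' ⇒ L via d/dx closure of L₀.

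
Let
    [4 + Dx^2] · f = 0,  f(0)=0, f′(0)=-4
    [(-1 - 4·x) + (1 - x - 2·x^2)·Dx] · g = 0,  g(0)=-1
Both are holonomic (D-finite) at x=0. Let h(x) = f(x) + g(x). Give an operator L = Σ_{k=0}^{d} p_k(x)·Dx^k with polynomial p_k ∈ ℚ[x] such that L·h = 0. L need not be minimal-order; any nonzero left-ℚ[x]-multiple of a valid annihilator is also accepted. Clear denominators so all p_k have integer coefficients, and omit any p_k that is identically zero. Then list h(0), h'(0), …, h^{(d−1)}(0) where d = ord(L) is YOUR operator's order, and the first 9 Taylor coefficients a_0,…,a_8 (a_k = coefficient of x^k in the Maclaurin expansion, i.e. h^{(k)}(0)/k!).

f: a_k = 0, -4, 0, 8/3, 0, -8/15, 0, 16/315, 0, …
g: a_k = -1, -1, -3, -5, -11, -21, -43, -85, -171, …
Weyl lclm of L_f,L_g ⇒ L₀ (ord ≤ 3).
L = (-68 - 304·x - 200·x^2 - 320·x^3 - 160·x^4 - 128·x^5) + (20 - 12·x - 24·x^2 - 8·x^3 - 48·x^4 - 96·x^5 - 64·x^6)·Dx + (-17 - 76·x - 50·x^2 - 80·x^3 - 40·x^4 - 32·x^5)·Dx^2 + (5 - 3·x - 6·x^2 - 2·x^3 - 12·x^4 - 24·x^5 - 16·x^6)·Dx^3  (order 3).
h: a_k = -1, -5, -3, -7/3, -11, -323/15, -43, -26759/315, -171, …
ICs: h(0) = -1, h′(0) = -5, h′′(0) = -6.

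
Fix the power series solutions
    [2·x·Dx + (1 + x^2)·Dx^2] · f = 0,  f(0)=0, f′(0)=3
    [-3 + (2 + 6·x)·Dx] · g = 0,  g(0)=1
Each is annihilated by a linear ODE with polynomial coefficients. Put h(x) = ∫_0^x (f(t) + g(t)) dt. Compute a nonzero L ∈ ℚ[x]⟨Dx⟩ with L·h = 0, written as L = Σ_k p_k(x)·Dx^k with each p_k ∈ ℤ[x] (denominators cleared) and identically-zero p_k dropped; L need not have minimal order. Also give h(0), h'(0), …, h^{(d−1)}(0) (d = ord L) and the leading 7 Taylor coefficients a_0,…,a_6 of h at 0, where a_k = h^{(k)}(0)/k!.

L = (-12 - 90·x + 36·x^2 + 54·x^3)·Dx^2 + (-35 - 48·x - 102·x^2 + 144·x^3 + 189·x^4)·Dx^3 + (-6 - 10·x + 36·x^2 + 44·x^3 + 42·x^4 + 54·x^5)·Dx^4  (order 4).
h: a_k = 0, 1, 9/4, -3/8, 11/64, -81/128, 3091/2560, …
ICs: h(0) = 0, h′(0) = 1, h′′(0) = 9/2, h′′′(0) = -9/4.

f: a_k = 0, 3, 0, -1, 0, 3/5, 0, …
g: a_k = 1, 3/2, -9/8, 27/16, -405/128, 1701/256, -15309/1024, …
h₀=f+g: left-lcm gives L₀, ord ≤ 3.
h=∫₀ˣh₀: take L = L₀·Dx.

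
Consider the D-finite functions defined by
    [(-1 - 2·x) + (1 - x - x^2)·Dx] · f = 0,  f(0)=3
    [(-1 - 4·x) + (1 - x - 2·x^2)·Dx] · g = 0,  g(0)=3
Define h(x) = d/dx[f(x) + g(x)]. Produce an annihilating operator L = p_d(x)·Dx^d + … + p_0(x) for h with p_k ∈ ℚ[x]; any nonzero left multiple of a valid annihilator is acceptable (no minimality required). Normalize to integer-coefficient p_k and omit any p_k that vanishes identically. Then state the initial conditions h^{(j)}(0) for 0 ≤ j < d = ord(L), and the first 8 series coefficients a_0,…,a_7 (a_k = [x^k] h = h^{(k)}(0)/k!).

L = (-6 - 120·x - 120·x^2 - 312·x^3 - 462·x^4 - 336·x^5 + 144·x^6) + (6 + 30·x + 30·x^2 + 24·x^3 - 99·x^4 - 438·x^5 - 144·x^6 + 96·x^7)·Dx + (-1 + 2·x - 7·x^2 + 2·x^3 + 48·x^4 - 13·x^5 - 69·x^6 - 8·x^7 + 12·x^8)·Dx^2  (order 2).
h: a_k = 6, 30, 72, 192, 435, 1008, 2226, 4920, …
ICs: h(0) = 6, h′(0) = 30.

f: a_k = 3, 3, 6, 9, 15, 24, 39, 63, …
g: a_k = 3, 3, 9, 15, 33, 63, 129, 255, …
L₀ := lclm(L_f,L_g); ord L₀ ≤ 1+1.
h=h₀': d/dx-closure on L₀ ⇒ L.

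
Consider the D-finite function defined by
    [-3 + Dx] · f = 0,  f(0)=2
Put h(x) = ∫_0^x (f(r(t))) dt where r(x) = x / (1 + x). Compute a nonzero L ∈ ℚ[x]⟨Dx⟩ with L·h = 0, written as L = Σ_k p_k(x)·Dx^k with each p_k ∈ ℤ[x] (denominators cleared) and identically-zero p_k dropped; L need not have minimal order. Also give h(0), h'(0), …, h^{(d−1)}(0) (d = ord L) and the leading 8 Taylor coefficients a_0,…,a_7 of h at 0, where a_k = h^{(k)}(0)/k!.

f: a_k = 2, 6, 9, 9, 27/4, 81/20, 81/40, 243/280, …
L₀ from L_f via x↦r, Dx↦r'^{-1}Dx.
Integrate: L := L₀·Dx.
L = -3·Dx + (1 + 2·x + x^2)·Dx^2  (order 2).
h: a_k = 0, 2, 3, 1, -3/4, 3/20, 7/40, -69/280, …
ICs: h(0) = 0, h′(0) = 2.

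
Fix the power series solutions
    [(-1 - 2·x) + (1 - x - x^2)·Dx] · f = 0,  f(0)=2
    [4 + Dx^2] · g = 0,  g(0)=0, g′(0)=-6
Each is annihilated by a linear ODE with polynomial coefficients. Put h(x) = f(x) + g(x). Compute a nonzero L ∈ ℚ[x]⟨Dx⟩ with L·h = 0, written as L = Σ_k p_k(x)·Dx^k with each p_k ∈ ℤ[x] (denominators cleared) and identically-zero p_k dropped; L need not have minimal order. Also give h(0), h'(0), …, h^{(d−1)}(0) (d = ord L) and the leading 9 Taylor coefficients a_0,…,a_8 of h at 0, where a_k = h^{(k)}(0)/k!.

f: a_k = 2, 2, 4, 6, 10, 16, 26, 42, 68, …
g: a_k = 0, -6, 0, 4, 0, -4/5, 0, 8/105, 0, …
L₀ := lclm(L_f,L_g); ord L₀ ≤ 1+2.
L = (44 + 96·x + 32·x^2 + 48·x^3 + 40·x^4 + 16·x^5) + (-16 + 20·x + 8·x^2 - 16·x^3 + 12·x^4 + 24·x^5 + 8·x^6)·Dx + (11 + 24·x + 8·x^2 + 12·x^3 + 10·x^4 + 4·x^5)·Dx^2 + (-4 + 5·x + 2·x^2 - 4·x^3 + 3·x^4 + 6·x^5 + 2·x^6)·Dx^3  (order 3).
h: a_k = 2, -4, 4, 10, 10, 76/5, 26, 4418/105, 68, …
ICs: h(0) = 2, h′(0) = -4, h′′(0) = 8.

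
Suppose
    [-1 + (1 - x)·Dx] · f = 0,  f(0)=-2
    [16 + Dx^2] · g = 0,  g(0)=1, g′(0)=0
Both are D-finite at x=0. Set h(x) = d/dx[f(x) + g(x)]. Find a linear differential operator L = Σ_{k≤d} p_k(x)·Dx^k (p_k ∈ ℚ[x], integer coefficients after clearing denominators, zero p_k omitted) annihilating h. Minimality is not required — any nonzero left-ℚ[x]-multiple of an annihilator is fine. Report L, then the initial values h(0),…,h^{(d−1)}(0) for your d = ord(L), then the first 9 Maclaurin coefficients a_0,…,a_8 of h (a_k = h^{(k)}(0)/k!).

f: a_k = -2, -2, -2, -2, -2, -2, -2, -2, -2, …
g: a_k = 1, 0, -8, 0, 32/3, 0, -256/45, 0, 512/315, …
f+g: L₀ = lclm(L_f,L_g), ord ≤ 1+2.
Differentiate: ansatz ord ≤ ord L₀ ⇒ L.
L = (448 - 512·x + 256·x^2) + (-176 + 432·x - 384·x^2 + 128·x^3)·Dx + (28 - 32·x + 16·x^2)·Dx^2 + (-11 + 27·x - 24·x^2 + 8·x^3)·Dx^3  (order 3).
h: a_k = -2, -20, -6, 104/3, -10, -692/15, -14, -944/315, -18, …
ICs: h(0) = -2, h′(0) = -20, h′′(0) = -12.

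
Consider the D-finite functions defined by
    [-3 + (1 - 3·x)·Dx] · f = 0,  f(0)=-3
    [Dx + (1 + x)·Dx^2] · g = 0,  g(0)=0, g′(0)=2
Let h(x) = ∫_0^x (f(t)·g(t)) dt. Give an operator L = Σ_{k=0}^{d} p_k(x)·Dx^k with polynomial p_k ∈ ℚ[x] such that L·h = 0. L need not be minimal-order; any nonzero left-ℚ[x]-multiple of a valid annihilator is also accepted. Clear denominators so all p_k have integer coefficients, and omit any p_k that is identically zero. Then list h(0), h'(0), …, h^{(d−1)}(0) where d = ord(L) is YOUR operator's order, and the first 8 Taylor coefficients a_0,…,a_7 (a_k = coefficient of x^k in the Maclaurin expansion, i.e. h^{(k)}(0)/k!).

f: a_k = -3, -9, -27, -81, -243, -729, -2187, -6561, …
g: a_k = 0, 2, -1, 2/3, -1/2, 2/5, -1/3, 2/7, …
Sym-product of L_f,L_g gives L₀ (≤ ord 2).
∫: right-multiply L₀ by Dx.
L = 3·Dx + (5 + 9·x)·Dx^2 + (-1 + 2·x + 3·x^2)·Dx^3  (order 3).
h: a_k = 0, 0, -3, -5, -47/4, -279/10, -1399/20, -12581/70, …
ICs: h(0) = 0, h′(0) = 0, h′′(0) = -6.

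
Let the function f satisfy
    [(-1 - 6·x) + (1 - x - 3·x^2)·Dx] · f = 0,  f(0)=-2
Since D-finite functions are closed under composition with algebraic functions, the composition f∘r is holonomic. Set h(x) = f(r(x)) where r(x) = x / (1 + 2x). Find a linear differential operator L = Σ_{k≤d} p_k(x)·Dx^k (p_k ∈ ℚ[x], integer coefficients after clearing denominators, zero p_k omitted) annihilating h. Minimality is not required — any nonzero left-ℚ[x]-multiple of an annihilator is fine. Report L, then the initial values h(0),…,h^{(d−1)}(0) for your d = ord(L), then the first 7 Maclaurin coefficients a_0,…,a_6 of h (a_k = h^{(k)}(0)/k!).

L = (1 + 8·x) + (-1 - 5·x - 5·x^2 + 2·x^3)·Dx  (order 1).
h: a_k = -2, -2, -4, 10, -34, 112, -370, …
ICs: h(0) = -2.

f: a_k = -2, -2, -8, -14, -38, -80, -194, …
Substitute x→r, Dx→(1/r')Dx; clear ⇒ L₀.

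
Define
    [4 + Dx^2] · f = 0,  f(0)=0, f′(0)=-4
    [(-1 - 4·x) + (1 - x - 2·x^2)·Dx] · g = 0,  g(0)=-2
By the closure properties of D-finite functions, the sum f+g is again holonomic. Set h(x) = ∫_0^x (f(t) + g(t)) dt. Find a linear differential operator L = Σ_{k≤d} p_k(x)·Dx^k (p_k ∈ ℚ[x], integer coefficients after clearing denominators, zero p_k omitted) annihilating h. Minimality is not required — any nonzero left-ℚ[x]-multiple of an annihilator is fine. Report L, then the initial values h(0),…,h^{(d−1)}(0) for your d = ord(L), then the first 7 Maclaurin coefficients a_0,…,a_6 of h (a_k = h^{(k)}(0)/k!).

f: a_k = 0, -4, 0, 8/3, 0, -8/15, 0, …
g: a_k = -2, -2, -6, -10, -22, -42, -86, …
L₀ := lclm(L_f,L_g); ord L₀ ≤ 2+1.
h=∫₀ˣh₀: take L = L₀·Dx.
L = (-68 - 304·x - 200·x^2 - 320·x^3 - 160·x^4 - 128·x^5)·Dx + (20 - 12·x - 24·x^2 - 8·x^3 - 48·x^4 - 96·x^5 - 64·x^6)·Dx^2 + (-17 - 76·x - 50·x^2 - 80·x^3 - 40·x^4 - 32·x^5)·Dx^3 + (5 - 3·x - 6·x^2 - 2·x^3 - 12·x^4 - 24·x^5 - 16·x^6)·Dx^4  (order 4).
h: a_k = 0, -2, -3, -2, -11/6, -22/5, -319/45, …
ICs: h(0) = 0, h′(0) = -2, h′′(0) = -6, h′′′(0) = -12.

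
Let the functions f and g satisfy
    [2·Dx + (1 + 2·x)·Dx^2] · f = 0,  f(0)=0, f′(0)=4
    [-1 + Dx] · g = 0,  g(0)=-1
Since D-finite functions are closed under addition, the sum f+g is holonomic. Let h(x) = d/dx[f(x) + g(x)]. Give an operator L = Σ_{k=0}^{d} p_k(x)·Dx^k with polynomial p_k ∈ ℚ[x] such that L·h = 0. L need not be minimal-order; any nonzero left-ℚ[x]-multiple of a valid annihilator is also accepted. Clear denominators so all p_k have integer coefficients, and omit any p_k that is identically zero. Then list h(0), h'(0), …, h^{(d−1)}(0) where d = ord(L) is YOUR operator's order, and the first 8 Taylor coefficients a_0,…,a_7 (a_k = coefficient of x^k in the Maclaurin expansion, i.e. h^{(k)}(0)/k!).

L = (-10 - 4·x) + (7 - 4·x - 4·x^2)·Dx + (3 + 8·x + 4·x^2)·Dx^2  (order 2).
h: a_k = 3, -9, 31/2, -193/6, 1535/24, -15361/120, 184319/720, -2580481/5040, …
ICs: h(0) = 3, h′(0) = -9.

f: a_k = 0, 4, -4, 16/3, -8, 64/5, -64/3, 256/7, …
g: a_k = -1, -1, -1/2, -1/6, -1/24, -1/120, -1/720, -1/5040, …
L₀ := lclm(L_f,L_g); ord L₀ ≤ 2+1.
h=h₀': d/dx-closure on L₀ ⇒ L.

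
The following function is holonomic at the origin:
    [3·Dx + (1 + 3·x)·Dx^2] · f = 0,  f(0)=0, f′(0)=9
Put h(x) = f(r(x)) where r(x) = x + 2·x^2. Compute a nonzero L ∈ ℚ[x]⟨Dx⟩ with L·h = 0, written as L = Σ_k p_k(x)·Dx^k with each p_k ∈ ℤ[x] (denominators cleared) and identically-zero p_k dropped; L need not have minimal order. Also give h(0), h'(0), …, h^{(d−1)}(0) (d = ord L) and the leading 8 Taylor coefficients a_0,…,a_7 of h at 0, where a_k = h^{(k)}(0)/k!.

L = (-1 + 12·x + 24·x^2)·Dx + (1 + 7·x + 18·x^2 + 24·x^3)·Dx^2  (order 2).
h: a_k = 0, 9, 9/2, -27, 189/4, -81/5, -297/2, 3159/7, …
ICs: h(0) = 0, h′(0) = 9.

f: a_k = 0, 9, -27/2, 27, -243/4, 729/5, -729/2, 6561/7, …
f∘r: x↦r, Dx↦Dx/r' in L_f ⇒ L₀.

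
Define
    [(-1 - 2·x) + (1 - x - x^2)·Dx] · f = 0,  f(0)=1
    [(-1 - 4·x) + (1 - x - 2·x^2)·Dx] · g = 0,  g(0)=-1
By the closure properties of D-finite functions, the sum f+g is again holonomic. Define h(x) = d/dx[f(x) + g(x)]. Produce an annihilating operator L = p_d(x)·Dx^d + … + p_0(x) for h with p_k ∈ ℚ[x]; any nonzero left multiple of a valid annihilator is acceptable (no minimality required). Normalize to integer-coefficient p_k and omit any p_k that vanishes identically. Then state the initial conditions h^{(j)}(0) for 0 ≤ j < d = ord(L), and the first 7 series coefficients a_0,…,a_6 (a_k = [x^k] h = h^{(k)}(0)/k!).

f: a_k = 1, 1, 2, 3, 5, 8, 13, …
g: a_k = -1, -1, -3, -5, -11, -21, -43, …
h₀=f+g: left-lcm gives L₀, ord ≤ 2.
h=h₀': d/dx-closure on L₀ ⇒ L.
L = (-6 - 120·x - 120·x^2 - 312·x^3 - 462·x^4 - 336·x^5 + 144·x^6) + (6 + 30·x + 30·x^2 + 24·x^3 - 99·x^4 - 438·x^5 - 144·x^6 + 96·x^7)·Dx + (-1 + 2·x - 7·x^2 + 2·x^3 + 48·x^4 - 13·x^5 - 69·x^6 - 8·x^7 + 12·x^8)·Dx^2  (order 2).
h: a_k = 0, -2, -6, -24, -65, -180, -448, …
ICs: h(0) = 0, h′(0) = -2.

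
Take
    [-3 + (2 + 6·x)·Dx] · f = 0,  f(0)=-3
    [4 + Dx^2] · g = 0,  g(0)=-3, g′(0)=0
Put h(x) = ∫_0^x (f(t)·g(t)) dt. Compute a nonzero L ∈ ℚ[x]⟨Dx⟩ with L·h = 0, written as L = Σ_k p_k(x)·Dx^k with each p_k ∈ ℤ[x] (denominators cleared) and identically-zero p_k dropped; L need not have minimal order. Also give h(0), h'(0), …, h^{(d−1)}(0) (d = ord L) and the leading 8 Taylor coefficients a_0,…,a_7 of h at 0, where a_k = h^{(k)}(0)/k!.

f: a_k = -3, -9/2, 27/8, -81/16, 1215/128, -5103/256, 45927/1024, -216513/2048, …
g: a_k = -3, 0, 6, 0, -2, 0, 4/15, 0, …
Sym-product of L_f,L_g gives L₀ (≤ ord 2).
h=∫₀ˣh₀: take L = L₀·Dx.
L = (43 + 96·x + 144·x^2)·Dx + (-12 - 36·x)·Dx^2 + (4 + 24·x + 36·x^2)·Dx^3  (order 3).
h: a_k = 0, 9, 27/4, -75/8, -189/64, -57/128, 3279/512, -435961/35840, …
ICs: h(0) = 0, h′(0) = 9, h′′(0) = 27/2.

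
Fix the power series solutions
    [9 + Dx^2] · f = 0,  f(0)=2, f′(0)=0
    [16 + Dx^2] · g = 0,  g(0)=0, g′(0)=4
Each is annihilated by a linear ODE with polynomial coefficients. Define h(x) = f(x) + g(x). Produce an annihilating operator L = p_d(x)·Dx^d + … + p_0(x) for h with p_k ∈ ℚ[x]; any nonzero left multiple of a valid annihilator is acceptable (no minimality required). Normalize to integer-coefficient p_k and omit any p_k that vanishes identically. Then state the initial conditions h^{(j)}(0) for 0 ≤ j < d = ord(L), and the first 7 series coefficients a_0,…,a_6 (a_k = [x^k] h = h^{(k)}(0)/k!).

L = 144 + 25·Dx^2 + Dx^4  (order 4).
h: a_k = 2, 4, -9, -32/3, 27/4, 128/15, -81/40, …
ICs: h(0) = 2, h′(0) = 4, h′′(0) = -18, h′′′(0) = -64.

f: a_k = 2, 0, -9, 0, 27/4, 0, -81/40, …
g: a_k = 0, 4, 0, -32/3, 0, 128/15, 0, …
Weyl lclm of L_f,L_g ⇒ L₀ (ord ≤ 4).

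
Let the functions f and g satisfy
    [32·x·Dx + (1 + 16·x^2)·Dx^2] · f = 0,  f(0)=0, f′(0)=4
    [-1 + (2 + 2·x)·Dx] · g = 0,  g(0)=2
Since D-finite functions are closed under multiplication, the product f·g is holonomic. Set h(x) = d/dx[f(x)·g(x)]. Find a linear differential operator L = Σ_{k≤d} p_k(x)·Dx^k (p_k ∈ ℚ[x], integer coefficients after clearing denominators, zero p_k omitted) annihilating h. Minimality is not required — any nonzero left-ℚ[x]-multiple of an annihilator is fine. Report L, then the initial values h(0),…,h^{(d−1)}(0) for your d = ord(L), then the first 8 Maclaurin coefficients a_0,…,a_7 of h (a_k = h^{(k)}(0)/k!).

L = (125 + 640·x - 5728·x^2 - 6144·x^3 - 768·x^4) + (268 + 1164·x - 10368·x^2 - 29696·x^3 - 21504·x^4 - 3072·x^5)·Dx + (12 - 232·x - 372·x^2 - 4096·x^3 - 9088·x^4 - 6144·x^5 - 1024·x^6)·Dx^2  (order 2).
h: a_k = 8, 8, -131, -250/3, 99509/48, 97129/80, -63582493/1920, -62254327/3360, …
ICs: h(0) = 8, h′(0) = 8.

f: a_k = 0, 4, 0, -64/3, 0, 1024/5, 0, -16384/7, …
g: a_k = 2, 1, -1/4, 1/8, -5/64, 7/128, -21/512, 33/1024, …
Sym-product of L_f,L_g gives L₀ (≤ ord 2).
Differentiate: ansatz ord ≤ ord L₀ ⇒ L.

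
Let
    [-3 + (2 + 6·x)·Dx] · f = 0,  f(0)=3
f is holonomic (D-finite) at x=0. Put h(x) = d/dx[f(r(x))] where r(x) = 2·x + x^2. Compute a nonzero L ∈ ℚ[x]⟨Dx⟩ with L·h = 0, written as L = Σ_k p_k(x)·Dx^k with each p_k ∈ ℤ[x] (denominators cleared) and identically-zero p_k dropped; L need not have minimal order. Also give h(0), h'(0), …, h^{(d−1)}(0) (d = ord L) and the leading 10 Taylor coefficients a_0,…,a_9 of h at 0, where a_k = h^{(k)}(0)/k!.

f: a_k = 3, 9/2, -27/8, 81/16, -1215/128, 5103/256, -45927/1024, 216513/2048, -8444007/32768, 42220035/65536, …
f∘r: x↦r, Dx↦Dx/r' in L_f ⇒ L₀.
h=h₀': d/dx-closure on L₀ ⇒ L.
L = -2 + (-1 - 7·x - 9·x^2 - 3·x^3)·Dx  (order 1).
h: a_k = 9, -18, 81, -378, 3645/2, -8991, 90153/2, -228663, 9362547/8, -24126255/4, …
ICs: h(0) = 9.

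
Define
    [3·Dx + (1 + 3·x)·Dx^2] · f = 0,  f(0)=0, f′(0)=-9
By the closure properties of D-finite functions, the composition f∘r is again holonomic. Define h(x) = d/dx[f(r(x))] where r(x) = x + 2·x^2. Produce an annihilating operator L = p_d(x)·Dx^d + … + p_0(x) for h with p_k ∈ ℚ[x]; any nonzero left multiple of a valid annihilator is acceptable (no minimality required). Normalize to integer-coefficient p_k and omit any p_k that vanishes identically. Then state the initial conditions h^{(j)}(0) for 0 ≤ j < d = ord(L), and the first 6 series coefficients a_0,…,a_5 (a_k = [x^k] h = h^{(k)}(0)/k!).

L = (-1 + 12·x + 24·x^2) + (1 + 7·x + 18·x^2 + 24·x^3)·Dx  (order 1).
h: a_k = -9, -9, 81, -189, 81, 891, …
ICs: h(0) = -9.

f: a_k = 0, -9, 27/2, -27, 243/4, -729/5, …
L₀ from L_f via x↦r, Dx↦r'^{-1}Dx.
Derive L from L₀ (diff closure).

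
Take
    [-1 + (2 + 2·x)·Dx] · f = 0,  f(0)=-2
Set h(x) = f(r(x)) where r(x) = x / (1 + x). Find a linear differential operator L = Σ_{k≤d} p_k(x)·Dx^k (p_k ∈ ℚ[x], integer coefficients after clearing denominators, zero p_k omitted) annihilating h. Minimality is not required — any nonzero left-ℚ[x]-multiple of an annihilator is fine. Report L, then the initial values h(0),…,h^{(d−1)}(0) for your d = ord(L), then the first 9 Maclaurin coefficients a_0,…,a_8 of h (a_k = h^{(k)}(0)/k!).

L = -1 + (2 + 6·x + 4·x^2)·Dx  (order 1).
h: a_k = -2, -1, 5/4, -13/8, 141/64, -399/128, 2353/512, -7205/1024, 182461/16384, …
ICs: h(0) = -2.

f: a_k = -2, -1, 1/4, -1/8, 5/64, -7/128, 21/512, -33/1024, 429/16384, …
L₀ from L_f via x↦r, Dx↦r'^{-1}Dx.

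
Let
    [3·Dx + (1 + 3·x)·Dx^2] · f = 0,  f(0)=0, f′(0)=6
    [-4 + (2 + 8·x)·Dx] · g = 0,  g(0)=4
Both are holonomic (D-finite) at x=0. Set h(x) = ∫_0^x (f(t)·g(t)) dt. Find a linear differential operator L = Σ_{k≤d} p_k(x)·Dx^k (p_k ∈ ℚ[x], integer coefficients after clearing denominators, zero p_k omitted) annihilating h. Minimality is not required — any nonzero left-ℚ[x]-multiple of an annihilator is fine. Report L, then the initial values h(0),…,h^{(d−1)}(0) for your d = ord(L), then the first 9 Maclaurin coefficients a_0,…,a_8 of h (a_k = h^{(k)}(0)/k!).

L = (6 + 12·x)·Dx + (-1 - 4·x)·Dx^2 + (1 + 11·x + 40·x^2 + 48·x^3)·Dx^3  (order 3).
h: a_k = 0, 0, 12, 4, -12, 30, -386/5, 7248/35, -20187/35, …
ICs: h(0) = 0, h′(0) = 0, h′′(0) = 24.

f: a_k = 0, 6, -9, 18, -81/2, 486/5, -243, 4374/7, -6561/4, …
g: a_k = 4, 8, -8, 16, -40, 112, -336, 1056, -3432, …
f·g: L₀ = L_f ⊗_s L_g, ord ≤ 2·1.
Integrate: L := L₀·Dx.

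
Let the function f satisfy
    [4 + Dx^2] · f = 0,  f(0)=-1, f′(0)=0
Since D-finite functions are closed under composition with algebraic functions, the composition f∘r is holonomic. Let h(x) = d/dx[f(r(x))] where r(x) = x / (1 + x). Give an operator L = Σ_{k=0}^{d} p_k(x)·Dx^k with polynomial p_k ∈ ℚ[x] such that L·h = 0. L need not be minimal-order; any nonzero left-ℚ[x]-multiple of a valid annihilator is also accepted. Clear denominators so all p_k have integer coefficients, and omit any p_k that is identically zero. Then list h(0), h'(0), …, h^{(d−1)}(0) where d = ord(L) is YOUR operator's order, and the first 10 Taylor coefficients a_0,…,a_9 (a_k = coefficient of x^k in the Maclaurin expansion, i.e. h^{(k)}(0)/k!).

f: a_k = -1, 0, 2, 0, -2/3, 0, 4/45, 0, -2/315, 0, …
h₀=f(r): pull back L_f along r ⇒ L₀.
Differentiate: ansatz ord ≤ ord L₀ ⇒ L.
L = (10 + 12·x + 6·x^2) + (6 + 18·x + 18·x^2 + 6·x^3)·Dx + (1 + 4·x + 6·x^2 + 4·x^3 + x^4)·Dx^2  (order 2).
h: a_k = 0, 4, -12, 64/3, -80/3, 308/15, 28/5, -18832/315, 5168/35, -766252/2835, …
ICs: h(0) = 0, h′(0) = 4.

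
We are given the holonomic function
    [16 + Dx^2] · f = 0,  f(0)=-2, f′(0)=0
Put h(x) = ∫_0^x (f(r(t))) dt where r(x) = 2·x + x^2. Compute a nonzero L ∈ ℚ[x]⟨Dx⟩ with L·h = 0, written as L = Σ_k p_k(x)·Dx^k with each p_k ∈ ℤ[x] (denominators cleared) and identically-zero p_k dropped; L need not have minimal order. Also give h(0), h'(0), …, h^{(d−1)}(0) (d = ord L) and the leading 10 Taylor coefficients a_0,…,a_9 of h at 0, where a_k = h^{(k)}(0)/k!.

f: a_k = -2, 0, 16, 0, -64/3, 0, 512/45, 0, -1024/315, 0, …
h₀=f(r): pull back L_f along r ⇒ L₀.
h=∫h₀ ⇒ L = L₀·Dx.
L = (64 + 192·x + 192·x^2 + 64·x^3)·Dx - Dx^2 + (1 + x)·Dx^3  (order 3).
h: a_k = 0, -2, 0, 64/3, 16, -976/15, -1024/9, 9728/315, 3776/15, 591296/2835, …
ICs: h(0) = 0, h′(0) = -2, h′′(0) = 0.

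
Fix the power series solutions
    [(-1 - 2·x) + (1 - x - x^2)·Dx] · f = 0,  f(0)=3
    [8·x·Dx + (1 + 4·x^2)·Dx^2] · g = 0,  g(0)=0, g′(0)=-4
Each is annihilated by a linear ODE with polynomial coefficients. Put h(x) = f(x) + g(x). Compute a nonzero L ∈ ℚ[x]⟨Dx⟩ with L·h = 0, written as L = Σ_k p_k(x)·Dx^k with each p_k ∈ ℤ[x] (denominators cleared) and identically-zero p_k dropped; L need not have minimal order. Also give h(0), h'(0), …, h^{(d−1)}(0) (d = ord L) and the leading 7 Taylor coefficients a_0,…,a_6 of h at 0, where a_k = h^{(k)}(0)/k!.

L = (-16 + 64·x + 400·x^2 + 576·x^3 + 696·x^4 + 96·x^6)·Dx + (13 + 24·x + 22·x^2 + 204·x^3 + 548·x^4 + 488·x^5 + 48·x^6 + 96·x^7)·Dx^2 + (-2 - 5·x - 14·x^2 + 2·x^3 - 13·x^4 + 92·x^5 + 48·x^6 + 16·x^7 + 16·x^8)·Dx^3  (order 3).
h: a_k = 3, -1, 6, 43/3, 15, 56/5, 39, …
ICs: h(0) = 3, h′(0) = -1, h′′(0) = 12.

f: a_k = 3, 3, 6, 9, 15, 24, 39, …
g: a_k = 0, -4, 0, 16/3, 0, -64/5, 0, …
Sum ⇒ L₀ = lclm(L_f,L_g) in ℚ(x)⟨Dx⟩.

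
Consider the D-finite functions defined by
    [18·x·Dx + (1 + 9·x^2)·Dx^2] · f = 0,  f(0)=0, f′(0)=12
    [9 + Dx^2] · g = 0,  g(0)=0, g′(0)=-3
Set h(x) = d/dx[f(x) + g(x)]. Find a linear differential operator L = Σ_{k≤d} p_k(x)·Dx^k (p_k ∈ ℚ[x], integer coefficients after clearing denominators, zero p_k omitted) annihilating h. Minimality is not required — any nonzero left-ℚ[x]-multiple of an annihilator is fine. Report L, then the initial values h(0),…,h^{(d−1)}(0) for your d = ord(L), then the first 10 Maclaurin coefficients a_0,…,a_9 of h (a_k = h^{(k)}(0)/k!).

L = (-1782·x + 20412·x^3 + 13122·x^5) + (-9 + 567·x^2 + 6561·x^4 + 6561·x^6)·Dx + (-198·x + 2268·x^3 + 1458·x^5)·Dx^2 + (-1 + 63·x^2 + 729·x^4 + 729·x^6)·Dx^3  (order 3).
h: a_k = 9, 0, -189/2, 0, 7695/8, 0, -699597/80, 0, 352717173/4480, 0, …
ICs: h(0) = 9, h′(0) = 0, h′′(0) = -189.

f: a_k = 0, 12, 0, -36, 0, 972/5, 0, -8748/7, 0, 8748, …
g: a_k = 0, -3, 0, 9/2, 0, -81/40, 0, 243/560, 0, -243/4480, …
f+g: L₀ = lclm(L_f,L_g), ord ≤ 2+2.
Differentiate: ansatz ord ≤ ord L₀ ⇒ L.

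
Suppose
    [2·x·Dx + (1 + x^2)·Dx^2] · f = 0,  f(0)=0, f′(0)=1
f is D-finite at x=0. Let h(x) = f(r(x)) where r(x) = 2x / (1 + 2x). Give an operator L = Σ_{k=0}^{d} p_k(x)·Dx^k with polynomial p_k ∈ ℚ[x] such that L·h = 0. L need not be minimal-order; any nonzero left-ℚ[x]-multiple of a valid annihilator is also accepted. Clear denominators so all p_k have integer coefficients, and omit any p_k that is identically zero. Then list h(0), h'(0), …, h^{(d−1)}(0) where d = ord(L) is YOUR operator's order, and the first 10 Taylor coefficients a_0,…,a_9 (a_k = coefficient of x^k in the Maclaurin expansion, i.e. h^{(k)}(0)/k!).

f: a_k = 0, 1, 0, -1/3, 0, 1/5, 0, -1/7, 0, 1/9, …
Substitute x→r, Dx→(1/r')Dx; clear ⇒ L₀.
L = (4 + 16·x)·Dx + (1 + 4·x + 8·x^2)·Dx^2  (order 2).
h: a_k = 0, 2, -4, 16/3, 0, -128/5, 256/3, -1024/7, 0, 8192/9, …
ICs: h(0) = 0, h′(0) = 2.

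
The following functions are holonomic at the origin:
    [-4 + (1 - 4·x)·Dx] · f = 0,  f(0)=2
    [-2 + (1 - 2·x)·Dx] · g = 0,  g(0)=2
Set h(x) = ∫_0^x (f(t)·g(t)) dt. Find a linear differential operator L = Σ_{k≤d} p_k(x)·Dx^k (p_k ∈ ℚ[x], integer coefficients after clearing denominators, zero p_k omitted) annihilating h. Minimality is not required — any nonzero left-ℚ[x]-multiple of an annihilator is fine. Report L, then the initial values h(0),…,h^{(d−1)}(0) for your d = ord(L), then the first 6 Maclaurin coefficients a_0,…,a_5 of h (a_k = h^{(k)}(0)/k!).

L = (-6 + 16·x)·Dx + (1 - 6·x + 8·x^2)·Dx^2  (order 2).
h: a_k = 0, 4, 12, 112/3, 120, 1984/5, …
ICs: h(0) = 0, h′(0) = 4.

f: a_k = 2, 8, 32, 128, 512, 2048, …
g: a_k = 2, 4, 8, 16, 32, 64, …
Sym-product of L_f,L_g gives L₀ (≤ ord 1).
∫: right-multiply L₀ by Dx.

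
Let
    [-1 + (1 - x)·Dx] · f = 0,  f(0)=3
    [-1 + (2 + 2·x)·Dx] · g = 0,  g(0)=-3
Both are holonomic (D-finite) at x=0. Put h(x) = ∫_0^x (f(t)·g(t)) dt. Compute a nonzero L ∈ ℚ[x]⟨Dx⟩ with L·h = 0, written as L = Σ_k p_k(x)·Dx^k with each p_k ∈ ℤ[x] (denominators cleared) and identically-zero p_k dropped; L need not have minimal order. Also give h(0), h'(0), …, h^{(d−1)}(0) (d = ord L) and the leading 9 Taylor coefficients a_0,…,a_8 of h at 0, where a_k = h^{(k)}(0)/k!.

f: a_k = 3, 3, 3, 3, 3, 3, 3, 3, 3, …
g: a_k = -3, -3/2, 3/8, -3/16, 15/128, -21/256, 63/1024, -99/2048, 1287/32768, …
f·g: L₀ = L_f ⊗_s L_g, ord ≤ 1·1.
Integrate: L := L₀·Dx.
L = (3 + x)·Dx + (-2 + 2·x^2)·Dx^2  (order 2).
h: a_k = 0, -9, -27/4, -33/8, -207/64, -1611/640, -1095/512, -12951/7168, -26199/16384, …
ICs: h(0) = 0, h′(0) = -9.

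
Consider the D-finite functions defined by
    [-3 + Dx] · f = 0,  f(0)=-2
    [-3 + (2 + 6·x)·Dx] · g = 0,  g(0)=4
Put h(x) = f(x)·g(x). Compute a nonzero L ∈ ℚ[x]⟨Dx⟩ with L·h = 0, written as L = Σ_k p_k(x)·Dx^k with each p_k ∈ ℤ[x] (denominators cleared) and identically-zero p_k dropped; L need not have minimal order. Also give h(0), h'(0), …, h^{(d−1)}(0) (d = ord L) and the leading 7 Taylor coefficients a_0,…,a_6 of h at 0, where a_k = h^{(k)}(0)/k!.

L = (-9 - 18·x) + (2 + 6·x)·Dx  (order 1).
h: a_k = -8, -36, -63, -153/2, -891/16, -8667/160, 7209/640, …
ICs: h(0) = -8.

f: a_k = -2, -6, -9, -9, -27/4, -81/20, -81/40, …
g: a_k = 4, 6, -9/2, 27/4, -405/32, 1701/64, -15309/256, …
Product ⇒ symmetric product L₀, ord ≤ 1.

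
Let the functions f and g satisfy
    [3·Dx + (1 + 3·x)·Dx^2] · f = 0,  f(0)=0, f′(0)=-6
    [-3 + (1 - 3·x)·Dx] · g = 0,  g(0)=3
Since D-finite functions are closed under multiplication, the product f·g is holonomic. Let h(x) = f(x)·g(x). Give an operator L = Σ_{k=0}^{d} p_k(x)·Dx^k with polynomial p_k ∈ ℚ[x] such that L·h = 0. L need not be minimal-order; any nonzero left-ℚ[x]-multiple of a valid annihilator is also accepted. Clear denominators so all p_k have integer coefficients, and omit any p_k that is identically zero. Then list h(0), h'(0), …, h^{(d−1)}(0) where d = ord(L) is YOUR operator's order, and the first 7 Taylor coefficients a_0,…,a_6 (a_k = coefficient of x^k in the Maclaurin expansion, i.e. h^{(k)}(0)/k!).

f: a_k = 0, -6, 9, -18, 81/2, -486/5, 243, …
g: a_k = 3, 9, 27, 81, 243, 729, 2187, …
f·g: L₀ = L_f ⊗_s L_g, ord ≤ 2·1.
L = 9 + (3 + 27·x)·Dx + (-1 + 9·x^2)·Dx^2  (order 2).
h: a_k = 0, -18, -27, -135, -567/2, -11421/10, -26973/10, …
ICs: h(0) = 0, h′(0) = -18.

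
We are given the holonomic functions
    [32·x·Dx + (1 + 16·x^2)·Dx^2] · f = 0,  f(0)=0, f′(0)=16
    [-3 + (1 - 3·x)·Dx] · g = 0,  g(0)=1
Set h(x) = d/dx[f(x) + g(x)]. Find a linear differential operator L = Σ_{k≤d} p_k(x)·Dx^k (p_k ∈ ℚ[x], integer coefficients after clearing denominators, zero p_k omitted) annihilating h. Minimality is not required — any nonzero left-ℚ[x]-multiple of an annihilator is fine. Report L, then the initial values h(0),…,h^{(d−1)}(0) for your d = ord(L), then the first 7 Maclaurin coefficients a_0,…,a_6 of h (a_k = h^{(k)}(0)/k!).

f: a_k = 0, 16, 0, -256/3, 0, 4096/5, 0, …
g: a_k = 1, 3, 9, 27, 81, 243, 729, …
f+g: L₀ = lclm(L_f,L_g), ord ≤ 2+1.
Derive L from L₀ (diff closure).
L = (96 - 1152·x - 4608·x^2) + (-43 + 96·x - 240·x^2 - 4608·x^3)·Dx + (3 + 7·x + 112·x^3 - 768·x^4)·Dx^2  (order 2).
h: a_k = 19, 18, -175, 324, 5311, 4374, -50227, …
ICs: h(0) = 19, h′(0) = 18.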